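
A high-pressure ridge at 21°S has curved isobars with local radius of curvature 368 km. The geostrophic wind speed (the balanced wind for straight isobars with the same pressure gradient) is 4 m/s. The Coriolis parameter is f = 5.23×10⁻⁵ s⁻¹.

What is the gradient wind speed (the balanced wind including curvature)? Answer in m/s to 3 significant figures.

Around a high, pressure-gradient force acts outward with centrifugal, so Coriolis balances both:
fV = (1/ρ)|∂P/∂n| + V²/R  →  V² − fR·V + fR·V_g = 0
With fR = 5.23×10⁻⁵ × 368×10³ m = 19.2 m/s:
V = [fR − √((fR)² − 4 fR V_g)]/2 = [19.2 − √(19.2² − 4×19.2×4)]/2 = 5.67 m/s
Supergeostrophic (V > V_g = 4 m/s), as expected around a high.

5.67 m/s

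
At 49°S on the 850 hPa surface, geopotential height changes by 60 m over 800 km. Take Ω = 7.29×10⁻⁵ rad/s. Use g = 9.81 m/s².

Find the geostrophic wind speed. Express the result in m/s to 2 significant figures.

Coriolis parameter at 49°S:
f = 2Ω sin φ = 2 × 7.29×10⁻⁵ × sin 49° = 1.10×10⁻⁴ s⁻¹
Height gradient: |∂Z/∂n| = 60 m / 800000 m = 7.50×10⁻⁵
On a pressure surface, geostrophic balance gives V_g = (g/f)|∂Z/∂n|:
V_g = 9.81 × 7.50×10⁻⁵ / 1.10×10⁻⁴ = 6.69 m/s

6.7 m/s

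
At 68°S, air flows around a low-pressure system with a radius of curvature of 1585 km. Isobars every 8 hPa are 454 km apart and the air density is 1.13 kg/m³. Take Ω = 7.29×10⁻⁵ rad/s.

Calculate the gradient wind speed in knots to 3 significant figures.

21.3 knots

Coriolis parameter at 68°S:
f = 2Ω sin φ = 2 × 7.29×10⁻⁵ × sin 68° = 1.35×10⁻⁴ s⁻¹
Pressure gradient: |∂P/∂n| = 800 Pa / 454000 m = 1.76×10⁻³ Pa/m
Geostrophic speed: V_g = |∂P/∂n|/(fρ) = 1.76×10⁻³/(1.35×10⁻⁴ × 1.13) = 11.5 m/s
Around a low, centrifugal force acts outward with Coriolis, so pressure-gradient force balances both:
(1/ρ)|∂P/∂n| = fV + V²/R  →  V² + fR·V − fR·V_g = 0
With fR = 1.35×10⁻⁴ × 1585×10³ m = 214 m/s:
V = [−fR + √((fR)² + 4 fR V_g)]/2 = [−214 + √(214² + 4×214×11.5)]/2 = 11 m/s
Subgeostrophic (V < V_g = 11.5 m/s), as expected around a low.
Converting: 11 m/s × 1.944 = 21.3 knots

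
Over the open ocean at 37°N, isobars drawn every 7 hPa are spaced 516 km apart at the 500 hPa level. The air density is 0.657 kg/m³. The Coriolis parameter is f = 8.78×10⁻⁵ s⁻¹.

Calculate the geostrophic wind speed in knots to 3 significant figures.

45.7 knots

Pressure gradient: |∂P/∂n| = 700 Pa / 516000 m = 1.36×10⁻³ Pa/m
Geostrophic balance (pressure-gradient force = Coriolis force):
V_g = (1/(fρ)) |∂P/∂n| = 1.36×10⁻³ / (8.78×10⁻⁵ × 0.657) = 23.5 m/s
Converting: 23.5 m/s × 1.944 = 45.7 knots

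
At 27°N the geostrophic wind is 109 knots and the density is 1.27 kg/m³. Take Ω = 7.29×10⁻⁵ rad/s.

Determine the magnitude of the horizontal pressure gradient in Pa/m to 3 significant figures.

4.71×10⁻³ Pa/m

Coriolis parameter at 27°N:
f = 2Ω sin φ = 2 × 7.29×10⁻⁵ × sin 27° = 6.62×10⁻⁵ s⁻¹
Wind speed in SI: 109 knots = 56.1 m/s
Geostrophic balance rearranged: |∂P/∂n| = f ρ V_g
|∂P/∂n| = 6.62×10⁻⁵ × 1.27 × 56.1 = 4.71×10⁻³ Pa/m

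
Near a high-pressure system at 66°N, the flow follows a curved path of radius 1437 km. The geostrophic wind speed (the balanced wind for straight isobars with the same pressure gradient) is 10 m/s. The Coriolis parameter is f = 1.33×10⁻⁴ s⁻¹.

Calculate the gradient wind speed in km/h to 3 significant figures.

38.1 km/h

Around a high, pressure-gradient force acts outward with centrifugal, so Coriolis balances both:
fV = (1/ρ)|∂P/∂n| + V²/R  →  V² − fR·V + fR·V_g = 0
With fR = 1.33×10⁻⁴ × 1437×10³ m = 191 m/s:
V = [fR − √((fR)² − 4 fR V_g)]/2 = [191 − √(191² − 4×191×10)]/2 = 10.6 m/s
Supergeostrophic (V > V_g = 10 m/s), as expected around a high.
Converting: 10.6 m/s × 3.6 = 38.1 km/h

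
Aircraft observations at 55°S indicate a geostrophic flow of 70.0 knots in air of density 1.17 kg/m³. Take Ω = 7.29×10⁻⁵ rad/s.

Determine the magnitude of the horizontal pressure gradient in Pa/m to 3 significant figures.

5.03×10⁻³ Pa/m

Coriolis parameter at 55°S:
f = 2Ω sin φ = 2 × 7.29×10⁻⁵ × sin 55° = 1.19×10⁻⁴ s⁻¹
Wind speed in SI: 70.0 knots = 36.0 m/s
Geostrophic balance rearranged: |∂P/∂n| = f ρ V_g
|∂P/∂n| = 1.19×10⁻⁴ × 1.17 × 36.0 = 5.03×10⁻³ Pa/m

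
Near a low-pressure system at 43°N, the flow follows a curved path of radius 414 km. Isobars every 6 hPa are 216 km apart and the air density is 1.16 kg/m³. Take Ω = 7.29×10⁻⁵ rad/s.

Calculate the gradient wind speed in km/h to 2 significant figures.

Coriolis parameter at 43°N:
f = 2Ω sin φ = 2 × 7.29×10⁻⁵ × sin 43° = 9.94×10⁻⁵ s⁻¹
Pressure gradient: |∂P/∂n| = 600 Pa / 216000 m = 2.78×10⁻³ Pa/m
Geostrophic speed: V_g = |∂P/∂n|/(fρ) = 2.78×10⁻³/(9.94×10⁻⁵ × 1.16) = 24.1 m/s
Around a low, centrifugal force acts outward with Coriolis, so pressure-gradient force balances both:
(1/ρ)|∂P/∂n| = fV + V²/R  →  V² + fR·V − fR·V_g = 0
With fR = 9.94×10⁻⁵ × 414×10³ m = 41.2 m/s:
V = [−fR + √((fR)² + 4 fR V_g)]/2 = [−41.2 + √(41.2² + 4×41.2×24.1)]/2 = 17 m/s
Subgeostrophic (V < V_g = 24.1 m/s), as expected around a low.
Converting: 17 m/s × 3.6 = 61 km/h

61 km/h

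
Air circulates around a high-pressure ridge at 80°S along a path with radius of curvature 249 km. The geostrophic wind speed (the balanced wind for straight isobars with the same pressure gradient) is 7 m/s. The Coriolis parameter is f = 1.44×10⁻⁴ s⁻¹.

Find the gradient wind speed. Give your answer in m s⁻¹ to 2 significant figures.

Around a high, pressure-gradient force acts outward with centrifugal, so Coriolis balances both:
fV = (1/ρ)|∂P/∂n| + V²/R  →  V² − fR·V + fR·V_g = 0
With fR = 1.44×10⁻⁴ × 249×10³ m = 35.9 m/s:
V = [fR − √((fR)² − 4 fR V_g)]/2 = [35.9 − √(35.9² − 4×35.9×7)]/2 = 9.54 m/s
Supergeostrophic (V > V_g = 7 m/s), as expected around a high.

9.5 m s⁻¹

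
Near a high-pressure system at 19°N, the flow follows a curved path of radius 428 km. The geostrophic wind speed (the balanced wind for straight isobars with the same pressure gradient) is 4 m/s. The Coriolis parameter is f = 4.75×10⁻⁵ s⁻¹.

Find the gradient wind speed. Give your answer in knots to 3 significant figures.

10.6 knots

Around a high, pressure-gradient force acts outward with centrifugal, so Coriolis balances both:
fV = (1/ρ)|∂P/∂n| + V²/R  →  V² − fR·V + fR·V_g = 0
With fR = 4.75×10⁻⁵ × 428×10³ m = 20.3 m/s:
V = [fR − √((fR)² − 4 fR V_g)]/2 = [20.3 − √(20.3² − 4×20.3×4)]/2 = 5.47 m/s
Supergeostrophic (V > V_g = 4 m/s), as expected around a high.
Converting: 5.47 m/s × 1.944 = 10.6 knots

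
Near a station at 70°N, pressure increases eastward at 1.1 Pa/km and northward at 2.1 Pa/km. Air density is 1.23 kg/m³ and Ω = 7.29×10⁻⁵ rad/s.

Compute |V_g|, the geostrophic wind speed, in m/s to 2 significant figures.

14 m/s

Coriolis parameter at 70°N:
f = 2Ω sin φ = 2 × 7.29×10⁻⁵ × sin 70° = 1.37×10⁻⁴ s⁻¹
Component geostrophic relations (x east, y north):
u_g = −(1/(fρ)) ∂P/∂y,  v_g = (1/(fρ)) ∂P/∂x
u_g = −(2.1×10⁻³)/(1.37×10⁻⁴ × 1.23) = −12.5 m/s;  v_g = (1.1×10⁻³)/(1.37×10⁻⁴ × 1.23) = 6.53 m/s
|V_g| = √(u_g² + v_g²) = 14.1 m/s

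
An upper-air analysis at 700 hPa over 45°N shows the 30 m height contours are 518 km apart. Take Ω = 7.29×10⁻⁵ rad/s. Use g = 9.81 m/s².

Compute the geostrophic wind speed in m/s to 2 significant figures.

5.5 m/s

Coriolis parameter at 45°N:
f = 2Ω sin φ = 2 × 7.29×10⁻⁵ × sin 45° = 1.03×10⁻⁴ s⁻¹
Height gradient: |∂Z/∂n| = 30 m / 518000 m = 5.79×10⁻⁵
On a pressure surface, geostrophic balance gives V_g = (g/f)|∂Z/∂n|:
V_g = 9.81 × 5.79×10⁻⁵ / 1.03×10⁻⁴ = 5.51 m/s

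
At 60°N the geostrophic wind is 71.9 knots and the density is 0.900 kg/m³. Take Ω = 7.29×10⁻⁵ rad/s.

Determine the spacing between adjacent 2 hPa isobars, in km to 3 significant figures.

Coriolis parameter at 60°N:
f = 2Ω sin φ = 2 × 7.29×10⁻⁵ × sin 60° = 1.26×10⁻⁴ s⁻¹
Wind speed in SI: 71.9 knots = 37.0 m/s
Geostrophic balance rearranged: |∂P/∂n| = f ρ V_g
|∂P/∂n| = 1.26×10⁻⁴ × 0.900 × 37.0 = 4.20×10⁻³ Pa/m
Isobar spacing: Δn = ΔP/|∂P/∂n| = 200 Pa / 4.20×10⁻³ Pa/m = 47581 m ≈ 47.6 km

47.6 km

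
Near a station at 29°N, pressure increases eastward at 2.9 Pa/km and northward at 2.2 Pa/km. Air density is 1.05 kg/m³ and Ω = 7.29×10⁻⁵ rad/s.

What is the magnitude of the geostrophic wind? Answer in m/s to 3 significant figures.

49.0 m/s

Coriolis parameter at 29°N:
f = 2Ω sin φ = 2 × 7.29×10⁻⁵ × sin 29° = 7.07×10⁻⁵ s⁻¹
Component geostrophic relations (x east, y north):
u_g = −(1/(fρ)) ∂P/∂y,  v_g = (1/(fρ)) ∂P/∂x
u_g = −(2.2×10⁻³)/(7.07×10⁻⁵ × 1.05) = −29.6 m/s;  v_g = (2.9×10⁻³)/(7.07×10⁻⁵ × 1.05) = 39.1 m/s
|V_g| = √(u_g² + v_g²) = 49.0 m/s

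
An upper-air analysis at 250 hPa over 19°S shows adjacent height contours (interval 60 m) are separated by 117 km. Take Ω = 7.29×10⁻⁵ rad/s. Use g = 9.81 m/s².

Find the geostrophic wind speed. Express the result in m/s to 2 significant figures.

110 m/s

Coriolis parameter at 19°S:
f = 2Ω sin φ = 2 × 7.29×10⁻⁵ × sin 19° = 4.75×10⁻⁵ s⁻¹
Height gradient: |∂Z/∂n| = 60 m / 117000 m = 5.13×10⁻⁴
On a pressure surface, geostrophic balance gives V_g = (g/f)|∂Z/∂n|:
V_g = 9.81 × 5.13×10⁻⁴ / 4.75×10⁻⁵ = 106 m/s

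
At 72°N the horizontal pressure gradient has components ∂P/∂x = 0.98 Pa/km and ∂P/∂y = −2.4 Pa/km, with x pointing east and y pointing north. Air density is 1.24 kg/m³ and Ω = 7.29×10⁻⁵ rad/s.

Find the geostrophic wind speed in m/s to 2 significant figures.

15 m/s

Coriolis parameter at 72°N:
f = 2Ω sin φ = 2 × 7.29×10⁻⁵ × sin 72° = 1.39×10⁻⁴ s⁻¹
Component geostrophic relations (x east, y north):
u_g = −(1/(fρ)) ∂P/∂y,  v_g = (1/(fρ)) ∂P/∂x
u_g = −(−2.4×10⁻³)/(1.39×10⁻⁴ × 1.24) = 14.0 m/s;  v_g = (0.98×10⁻³)/(1.39×10⁻⁴ × 1.24) = 5.70 m/s
|V_g| = √(u_g² + v_g²) = 15.1 m/s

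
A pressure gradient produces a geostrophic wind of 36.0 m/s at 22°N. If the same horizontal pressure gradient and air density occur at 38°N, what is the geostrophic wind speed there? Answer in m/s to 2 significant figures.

22 m/s

With the same pressure gradient and density, V_g ∝ 1/f ∝ 1/sin φ.
V₂ = V₁ · sin φ₁ / sin φ₂ = 36.0 × sin 22° / sin 38°
V₂ = 36.0 × 0.3746/0.6157 = 22 m/s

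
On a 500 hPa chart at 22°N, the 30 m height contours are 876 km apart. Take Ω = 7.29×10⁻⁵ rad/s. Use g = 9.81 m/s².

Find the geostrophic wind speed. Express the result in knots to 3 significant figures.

12.0 knots

Coriolis parameter at 22°N:
f = 2Ω sin φ = 2 × 7.29×10⁻⁵ × sin 22° = 5.46×10⁻⁵ s⁻¹
Height gradient: |∂Z/∂n| = 30 m / 876000 m = 3.42×10⁻⁵
On a pressure surface, geostrophic balance gives V_g = (g/f)|∂Z/∂n|:
V_g = 9.81 × 3.42×10⁻⁵ / 5.46×10⁻⁵ = 6.15 m/s
Converting: 6.15 m/s × 1.944 = 12.0 knots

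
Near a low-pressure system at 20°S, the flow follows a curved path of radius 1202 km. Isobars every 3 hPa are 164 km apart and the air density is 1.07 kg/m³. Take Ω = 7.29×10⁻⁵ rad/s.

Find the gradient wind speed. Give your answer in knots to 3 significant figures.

Coriolis parameter at 20°S:
f = 2Ω sin φ = 2 × 7.29×10⁻⁵ × sin 20° = 4.99×10⁻⁵ s⁻¹
Pressure gradient: |∂P/∂n| = 300 Pa / 164000 m = 1.83×10⁻³ Pa/m
Geostrophic speed: V_g = |∂P/∂n|/(fρ) = 1.83×10⁻³/(4.99×10⁻⁵ × 1.07) = 34.3 m/s
Around a low, centrifugal force acts outward with Coriolis, so pressure-gradient force balances both:
(1/ρ)|∂P/∂n| = fV + V²/R  →  V² + fR·V − fR·V_g = 0
With fR = 4.99×10⁻⁵ × 1202×10³ m = 59.9 m/s:
V = [−fR + √((fR)² + 4 fR V_g)]/2 = [−59.9 + √(59.9² + 4×59.9×34.3)]/2 = 24.4 m/s
Subgeostrophic (V < V_g = 34.3 m/s), as expected around a low.
Converting: 24.4 m/s × 1.944 = 47.4 knots

47.4 knots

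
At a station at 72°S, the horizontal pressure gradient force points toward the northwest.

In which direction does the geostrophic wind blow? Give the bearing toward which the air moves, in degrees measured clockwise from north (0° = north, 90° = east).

The pressure-gradient force points toward the northwest (bearing 315°).
Geostrophic balance: in the Southern Hemisphere the Coriolis force deflects motion to the left, so the geostrophic wind blows 90° to the left of the pressure-gradient force (low pressure on the right).
Rotating 315° by 90° counterclockwise gives 225° — the wind blows toward the southwest.

225°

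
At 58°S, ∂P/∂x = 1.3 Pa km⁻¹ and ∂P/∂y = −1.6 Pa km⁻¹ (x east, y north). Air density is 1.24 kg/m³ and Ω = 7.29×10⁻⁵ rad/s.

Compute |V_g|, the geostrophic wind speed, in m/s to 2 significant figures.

Coriolis parameter at 58°S:
f = 2Ω sin φ = 2 × 7.29×10⁻⁵ × sin 58° = 1.24×10⁻⁴ s⁻¹
In the Southern Hemisphere f is negative: f = −1.24×10⁻⁴ s⁻¹.
Component geostrophic relations (x east, y north):
u_g = −(1/(fρ)) ∂P/∂y,  v_g = (1/(fρ)) ∂P/∂x
u_g = −(−1.6×10⁻³)/(−1.24×10⁻⁴ × 1.24) = −10.4 m/s;  v_g = (1.3×10⁻³)/(−1.24×10⁻⁴ × 1.24) = −8.48 m/s
|V_g| = √(u_g² + v_g²) = 13.4 m/s

13 m/s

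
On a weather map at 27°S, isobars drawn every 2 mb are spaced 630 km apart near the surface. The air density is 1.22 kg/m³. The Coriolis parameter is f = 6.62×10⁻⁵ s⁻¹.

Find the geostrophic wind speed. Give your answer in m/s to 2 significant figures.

Pressure gradient: |∂P/∂n| = 200 Pa / 630000 m = 3.17×10⁻⁴ Pa/m
Geostrophic balance (pressure-gradient force = Coriolis force):
V_g = (1/(fρ)) |∂P/∂n| = 3.17×10⁻⁴ / (6.62×10⁻⁵ × 1.22) = 3.93 m/s

3.9 m/s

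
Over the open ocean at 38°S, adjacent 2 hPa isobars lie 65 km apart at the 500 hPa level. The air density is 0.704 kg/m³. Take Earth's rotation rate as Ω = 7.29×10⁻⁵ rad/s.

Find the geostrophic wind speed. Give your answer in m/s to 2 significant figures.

49 m/s

Coriolis parameter at 38°S:
f = 2Ω sin φ = 2 × 7.29×10⁻⁵ × sin 38° = 8.98×10⁻⁵ s⁻¹
Pressure gradient: |∂P/∂n| = 200 Pa / 65000 m = 3.08×10⁻³ Pa/m
Geostrophic balance (pressure-gradient force = Coriolis force):
V_g = (1/(fρ)) |∂P/∂n| = 3.08×10⁻³ / (8.98×10⁻⁵ × 0.704) = 48.7 m/s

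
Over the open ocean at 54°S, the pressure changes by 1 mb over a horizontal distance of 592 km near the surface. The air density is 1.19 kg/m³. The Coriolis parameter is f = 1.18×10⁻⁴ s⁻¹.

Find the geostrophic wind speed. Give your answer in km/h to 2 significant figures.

4.3 km/h

Pressure gradient: |∂P/∂n| = 100 Pa / 592000 m = 1.69×10⁻⁴ Pa/m
Geostrophic balance (pressure-gradient force = Coriolis force):
V_g = (1/(fρ)) |∂P/∂n| = 1.69×10⁻⁴ / (1.18×10⁻⁴ × 1.19) = 1.20 m/s
Converting: 1.20 m/s × 3.6 = 4.3 km/h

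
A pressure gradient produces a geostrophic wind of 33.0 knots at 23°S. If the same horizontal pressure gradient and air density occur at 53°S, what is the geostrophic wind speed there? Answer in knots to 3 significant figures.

16.1 knots

With the same pressure gradient and density, V_g ∝ 1/f ∝ 1/sin φ.
V₂ = V₁ · sin φ₁ / sin φ₂ = 33.0 × sin 23° / sin 53°
V₂ = 33.0 × 0.3907/0.7986 = 16.1 knots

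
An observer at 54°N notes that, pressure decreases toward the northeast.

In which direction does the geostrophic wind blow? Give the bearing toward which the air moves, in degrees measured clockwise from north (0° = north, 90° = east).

135°

The pressure-gradient force points toward the northeast (bearing 045°).
Geostrophic balance: in the Northern Hemisphere the Coriolis force deflects motion to the right, so the geostrophic wind blows 90° to the right of the pressure-gradient force (low pressure on the left).
Rotating 045° by 90° clockwise gives 135° — the wind blows toward the southeast.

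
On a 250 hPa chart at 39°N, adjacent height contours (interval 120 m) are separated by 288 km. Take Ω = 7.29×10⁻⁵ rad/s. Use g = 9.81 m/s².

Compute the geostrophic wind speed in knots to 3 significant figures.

Coriolis parameter at 39°N:
f = 2Ω sin φ = 2 × 7.29×10⁻⁵ × sin 39° = 9.18×10⁻⁵ s⁻¹
Height gradient: |∂Z/∂n| = 120 m / 288000 m = 4.17×10⁻⁴
On a pressure surface, geostrophic balance gives V_g = (g/f)|∂Z/∂n|:
V_g = 9.81 × 4.17×10⁻⁴ / 9.18×10⁻⁵ = 44.5 m/s
Converting: 44.5 m/s × 1.944 = 86.6 knots

86.6 knots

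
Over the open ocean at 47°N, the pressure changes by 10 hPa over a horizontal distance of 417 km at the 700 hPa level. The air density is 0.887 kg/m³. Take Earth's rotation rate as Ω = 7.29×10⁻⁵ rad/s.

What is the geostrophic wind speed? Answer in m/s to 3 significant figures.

Coriolis parameter at 47°N:
f = 2Ω sin φ = 2 × 7.29×10⁻⁵ × sin 47° = 1.07×10⁻⁴ s⁻¹
Pressure gradient: |∂P/∂n| = 1000 Pa / 417000 m = 2.40×10⁻³ Pa/m
Geostrophic balance (pressure-gradient force = Coriolis force):
V_g = (1/(fρ)) |∂P/∂n| = 2.40×10⁻³ / (1.07×10⁻⁴ × 0.887) = 25.4 m/s

25.4 m/s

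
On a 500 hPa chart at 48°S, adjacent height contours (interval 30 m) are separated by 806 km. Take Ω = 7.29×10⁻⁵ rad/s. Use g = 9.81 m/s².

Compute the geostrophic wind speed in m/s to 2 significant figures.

Coriolis parameter at 48°S:
f = 2Ω sin φ = 2 × 7.29×10⁻⁵ × sin 48° = 1.08×10⁻⁴ s⁻¹
Height gradient: |∂Z/∂n| = 30 m / 806000 m = 3.72×10⁻⁵
On a pressure surface, geostrophic balance gives V_g = (g/f)|∂Z/∂n|:
V_g = 9.81 × 3.72×10⁻⁵ / 1.08×10⁻⁴ = 3.37 m/s

3.4 m/s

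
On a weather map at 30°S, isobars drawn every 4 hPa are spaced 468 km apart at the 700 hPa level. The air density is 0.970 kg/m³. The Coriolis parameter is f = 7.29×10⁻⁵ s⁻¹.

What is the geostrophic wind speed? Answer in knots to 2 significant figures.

Pressure gradient: |∂P/∂n| = 400 Pa / 468000 m = 8.55×10⁻⁴ Pa/m
Geostrophic balance (pressure-gradient force = Coriolis force):
V_g = (1/(fρ)) |∂P/∂n| = 8.55×10⁻⁴ / (7.29×10⁻⁵ × 0.970) = 12.1 m/s
Converting: 12.1 m/s × 1.944 = 23 knots

23 knots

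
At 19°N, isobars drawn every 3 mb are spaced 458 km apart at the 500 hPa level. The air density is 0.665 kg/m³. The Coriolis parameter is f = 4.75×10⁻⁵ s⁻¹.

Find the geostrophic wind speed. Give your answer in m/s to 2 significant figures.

21 m/s

Pressure gradient: |∂P/∂n| = 300 Pa / 458000 m = 6.55×10⁻⁴ Pa/m
Geostrophic balance (pressure-gradient force = Coriolis force):
V_g = (1/(fρ)) |∂P/∂n| = 6.55×10⁻⁴ / (4.75×10⁻⁵ × 0.665) = 20.7 m/s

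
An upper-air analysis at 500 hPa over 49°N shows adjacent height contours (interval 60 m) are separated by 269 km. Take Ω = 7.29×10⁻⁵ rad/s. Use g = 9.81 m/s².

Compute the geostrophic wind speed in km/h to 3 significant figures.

Coriolis parameter at 49°N:
f = 2Ω sin φ = 2 × 7.29×10⁻⁵ × sin 49° = 1.10×10⁻⁴ s⁻¹
Height gradient: |∂Z/∂n| = 60 m / 269000 m = 2.23×10⁻⁴
On a pressure surface, geostrophic balance gives V_g = (g/f)|∂Z/∂n|:
V_g = 9.81 × 2.23×10⁻⁴ / 1.10×10⁻⁴ = 19.9 m/s
Converting: 19.9 m/s × 3.6 = 71.6 km/h

71.6 km/h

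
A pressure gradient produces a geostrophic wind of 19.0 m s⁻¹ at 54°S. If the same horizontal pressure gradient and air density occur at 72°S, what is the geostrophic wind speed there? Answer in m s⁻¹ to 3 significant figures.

With the same pressure gradient and density, V_g ∝ 1/f ∝ 1/sin φ.
V₂ = V₁ · sin φ₁ / sin φ₂ = 19.0 × sin 54° / sin 72°
V₂ = 19.0 × 0.8090/0.9511 = 16.2 m s⁻¹

16.2 m s⁻¹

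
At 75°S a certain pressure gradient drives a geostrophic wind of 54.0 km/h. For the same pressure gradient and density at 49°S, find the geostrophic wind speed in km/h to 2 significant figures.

With the same pressure gradient and density, V_g ∝ 1/f ∝ 1/sin φ.
V₂ = V₁ · sin φ₁ / sin φ₂ = 54.0 × sin 75° / sin 49°
V₂ = 54.0 × 0.9659/0.7547 = 69 km/h

69 km/h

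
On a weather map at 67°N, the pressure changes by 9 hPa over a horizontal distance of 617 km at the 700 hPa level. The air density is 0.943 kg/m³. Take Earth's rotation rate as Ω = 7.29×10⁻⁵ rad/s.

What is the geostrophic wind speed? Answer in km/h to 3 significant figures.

Coriolis parameter at 67°N:
f = 2Ω sin φ = 2 × 7.29×10⁻⁵ × sin 67° = 1.34×10⁻⁴ s⁻¹
Pressure gradient: |∂P/∂n| = 900 Pa / 617000 m = 1.46×10⁻³ Pa/m
Geostrophic balance (pressure-gradient force = Coriolis force):
V_g = (1/(fρ)) |∂P/∂n| = 1.46×10⁻³ / (1.34×10⁻⁴ × 0.943) = 11.5 m/s
Converting: 11.5 m/s × 3.6 = 41.5 km/h

41.5 km/h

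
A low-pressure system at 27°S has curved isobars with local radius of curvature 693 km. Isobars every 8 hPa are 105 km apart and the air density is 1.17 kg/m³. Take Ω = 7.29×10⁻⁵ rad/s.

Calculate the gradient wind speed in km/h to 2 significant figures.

170 km/h

Coriolis parameter at 27°S:
f = 2Ω sin φ = 2 × 7.29×10⁻⁵ × sin 27° = 6.62×10⁻⁵ s⁻¹
Pressure gradient: |∂P/∂n| = 800 Pa / 105000 m = 7.62×10⁻³ Pa/m
Geostrophic speed: V_g = |∂P/∂n|/(fρ) = 7.62×10⁻³/(6.62×10⁻⁵ × 1.17) = 98.4 m/s
Around a low, centrifugal force acts outward with Coriolis, so pressure-gradient force balances both:
(1/ρ)|∂P/∂n| = fV + V²/R  →  V² + fR·V − fR·V_g = 0
With fR = 6.62×10⁻⁵ × 693×10³ m = 45.9 m/s:
V = [−fR + √((fR)² + 4 fR V_g)]/2 = [−45.9 + √(45.9² + 4×45.9×98.4)]/2 = 48 m/s
Subgeostrophic (V < V_g = 98.4 m/s), as expected around a low.
Converting: 48 m/s × 3.6 = 170 km/h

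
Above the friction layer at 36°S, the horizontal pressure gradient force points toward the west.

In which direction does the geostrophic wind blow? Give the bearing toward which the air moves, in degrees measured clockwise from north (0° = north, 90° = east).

The pressure-gradient force points toward the west (bearing 270°).
Geostrophic balance: in the Southern Hemisphere the Coriolis force deflects motion to the left, so the geostrophic wind blows 90° to the left of the pressure-gradient force (low pressure on the right).
Rotating 270° by 90° counterclockwise gives 180° — the wind blows toward the south.

180°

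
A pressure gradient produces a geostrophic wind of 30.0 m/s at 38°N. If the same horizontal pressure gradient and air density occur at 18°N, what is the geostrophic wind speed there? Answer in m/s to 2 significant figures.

With the same pressure gradient and density, V_g ∝ 1/f ∝ 1/sin φ.
V₂ = V₁ · sin φ₁ / sin φ₂ = 30.0 × sin 38° / sin 18°
V₂ = 30.0 × 0.6157/0.3090 = 60 m/s

60 m/s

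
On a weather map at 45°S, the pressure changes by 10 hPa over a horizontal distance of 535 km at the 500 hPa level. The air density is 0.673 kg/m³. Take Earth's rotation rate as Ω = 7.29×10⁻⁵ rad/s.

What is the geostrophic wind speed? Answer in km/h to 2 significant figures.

97 km/h

Coriolis parameter at 45°S:
f = 2Ω sin φ = 2 × 7.29×10⁻⁵ × sin 45° = 1.03×10⁻⁴ s⁻¹
Pressure gradient: |∂P/∂n| = 1000 Pa / 535000 m = 1.87×10⁻³ Pa/m
Geostrophic balance (pressure-gradient force = Coriolis force):
V_g = (1/(fρ)) |∂P/∂n| = 1.87×10⁻³ / (1.03×10⁻⁴ × 0.673) = 26.9 m/s
Converting: 26.9 m/s × 3.6 = 97 km/h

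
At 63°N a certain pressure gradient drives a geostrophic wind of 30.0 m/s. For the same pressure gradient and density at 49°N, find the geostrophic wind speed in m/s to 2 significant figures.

35 m/s

With the same pressure gradient and density, V_g ∝ 1/f ∝ 1/sin φ.
V₂ = V₁ · sin φ₁ / sin φ₂ = 30.0 × sin 63° / sin 49°
V₂ = 30.0 × 0.8910/0.7547 = 35 m/s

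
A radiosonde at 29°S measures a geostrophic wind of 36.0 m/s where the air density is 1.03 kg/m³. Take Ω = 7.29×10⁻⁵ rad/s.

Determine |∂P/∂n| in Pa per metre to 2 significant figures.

2.6×10⁻³ Pa/m

Coriolis parameter at 29°S:
f = 2Ω sin φ = 2 × 7.29×10⁻⁵ × sin 29° = 7.07×10⁻⁵ s⁻¹
Geostrophic balance rearranged: |∂P/∂n| = f ρ V_g
|∂P/∂n| = 7.07×10⁻⁵ × 1.03 × 36.0 = 2.62×10⁻³ Pa/m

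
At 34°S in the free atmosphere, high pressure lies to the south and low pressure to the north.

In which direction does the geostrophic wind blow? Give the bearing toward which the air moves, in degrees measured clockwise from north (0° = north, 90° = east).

270°

The pressure-gradient force points toward the north (bearing 000°).
Geostrophic balance: in the Southern Hemisphere the Coriolis force deflects motion to the left, so the geostrophic wind blows 90° to the left of the pressure-gradient force (low pressure on the right).
Rotating 000° by 90° counterclockwise gives 270° — the wind blows toward the west.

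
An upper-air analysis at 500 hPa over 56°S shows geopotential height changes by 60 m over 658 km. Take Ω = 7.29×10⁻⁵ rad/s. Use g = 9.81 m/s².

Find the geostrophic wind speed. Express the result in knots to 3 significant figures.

Coriolis parameter at 56°S:
f = 2Ω sin φ = 2 × 7.29×10⁻⁵ × sin 56° = 1.21×10⁻⁴ s⁻¹
Height gradient: |∂Z/∂n| = 60 m / 658000 m = 9.12×10⁻⁵
On a pressure surface, geostrophic balance gives V_g = (g/f)|∂Z/∂n|:
V_g = 9.81 × 9.12×10⁻⁵ / 1.21×10⁻⁴ = 7.40 m/s
Converting: 7.40 m/s × 1.944 = 14.4 knots

14.4 knots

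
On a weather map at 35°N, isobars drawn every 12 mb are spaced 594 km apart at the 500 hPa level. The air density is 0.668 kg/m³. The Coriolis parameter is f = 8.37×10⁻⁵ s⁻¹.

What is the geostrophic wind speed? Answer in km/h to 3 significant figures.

130 km/h

Pressure gradient: |∂P/∂n| = 1200 Pa / 594000 m = 2.02×10⁻³ Pa/m
Geostrophic balance (pressure-gradient force = Coriolis force):
V_g = (1/(fρ)) |∂P/∂n| = 2.02×10⁻³ / (8.37×10⁻⁵ × 0.668) = 36.1 m/s
Converting: 36.1 m/s × 3.6 = 130 km/h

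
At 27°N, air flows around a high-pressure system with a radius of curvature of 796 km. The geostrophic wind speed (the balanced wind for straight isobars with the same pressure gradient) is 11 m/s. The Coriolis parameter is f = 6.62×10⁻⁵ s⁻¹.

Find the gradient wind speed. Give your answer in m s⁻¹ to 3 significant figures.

15.6 m s⁻¹

Around a high, pressure-gradient force acts outward with centrifugal, so Coriolis balances both:
fV = (1/ρ)|∂P/∂n| + V²/R  →  V² − fR·V + fR·V_g = 0
With fR = 6.62×10⁻⁵ × 796×10³ m = 52.7 m/s:
V = [fR − √((fR)² − 4 fR V_g)]/2 = [52.7 − √(52.7² − 4×52.7×11)]/2 = 15.6 m/s
Supergeostrophic (V > V_g = 11 m/s), as expected around a high.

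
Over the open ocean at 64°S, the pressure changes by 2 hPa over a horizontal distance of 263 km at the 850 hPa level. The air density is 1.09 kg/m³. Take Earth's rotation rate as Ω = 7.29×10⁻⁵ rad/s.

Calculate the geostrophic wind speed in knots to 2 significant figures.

10 knots

Coriolis parameter at 64°S:
f = 2Ω sin φ = 2 × 7.29×10⁻⁵ × sin 64° = 1.31×10⁻⁴ s⁻¹
Pressure gradient: |∂P/∂n| = 200 Pa / 263000 m = 7.60×10⁻⁴ Pa/m
Geostrophic balance (pressure-gradient force = Coriolis force):
V_g = (1/(fρ)) |∂P/∂n| = 7.60×10⁻⁴ / (1.31×10⁻⁴ × 1.09) = 5.32 m/s
Converting: 5.32 m/s × 1.944 = 10 knots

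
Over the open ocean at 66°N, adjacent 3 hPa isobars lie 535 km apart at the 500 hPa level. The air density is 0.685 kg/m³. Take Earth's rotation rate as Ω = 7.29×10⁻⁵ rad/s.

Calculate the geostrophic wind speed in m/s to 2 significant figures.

6.1 m/s

Coriolis parameter at 66°N:
f = 2Ω sin φ = 2 × 7.29×10⁻⁵ × sin 66° = 1.33×10⁻⁴ s⁻¹
Pressure gradient: |∂P/∂n| = 300 Pa / 535000 m = 5.61×10⁻⁴ Pa/m
Geostrophic balance (pressure-gradient force = Coriolis force):
V_g = (1/(fρ)) |∂P/∂n| = 5.61×10⁻⁴ / (1.33×10⁻⁴ × 0.685) = 6.15 m/s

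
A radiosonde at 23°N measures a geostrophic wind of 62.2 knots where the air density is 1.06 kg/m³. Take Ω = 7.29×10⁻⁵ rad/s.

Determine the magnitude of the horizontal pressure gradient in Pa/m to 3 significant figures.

1.93×10⁻³ Pa/m

Coriolis parameter at 23°N:
f = 2Ω sin φ = 2 × 7.29×10⁻⁵ × sin 23° = 5.70×10⁻⁵ s⁻¹
Wind speed in SI: 62.2 knots = 32.0 m/s
Geostrophic balance rearranged: |∂P/∂n| = f ρ V_g
|∂P/∂n| = 5.70×10⁻⁵ × 1.06 × 32.0 = 1.93×10⁻³ Pa/m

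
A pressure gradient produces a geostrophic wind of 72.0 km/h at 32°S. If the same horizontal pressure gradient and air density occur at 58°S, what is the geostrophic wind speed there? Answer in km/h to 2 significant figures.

With the same pressure gradient and density, V_g ∝ 1/f ∝ 1/sin φ.
V₂ = V₁ · sin φ₁ / sin φ₂ = 72.0 × sin 32° / sin 58°
V₂ = 72.0 × 0.5299/0.8480 = 45 km/h

45 km/h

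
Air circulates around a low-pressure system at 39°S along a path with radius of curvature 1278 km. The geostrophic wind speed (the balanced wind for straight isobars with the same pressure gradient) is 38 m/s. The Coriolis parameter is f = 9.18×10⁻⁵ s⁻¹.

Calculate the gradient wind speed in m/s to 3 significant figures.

Around a low, centrifugal force acts outward with Coriolis, so pressure-gradient force balances both:
(1/ρ)|∂P/∂n| = fV + V²/R  →  V² + fR·V − fR·V_g = 0
With fR = 9.18×10⁻⁵ × 1278×10³ m = 117 m/s:
V = [−fR + √((fR)² + 4 fR V_g)]/2 = [−117 + √(117² + 4×117×38)]/2 = 30.2 m/s
Subgeostrophic (V < V_g = 38 m/s), as expected around a low.

30.2 m/s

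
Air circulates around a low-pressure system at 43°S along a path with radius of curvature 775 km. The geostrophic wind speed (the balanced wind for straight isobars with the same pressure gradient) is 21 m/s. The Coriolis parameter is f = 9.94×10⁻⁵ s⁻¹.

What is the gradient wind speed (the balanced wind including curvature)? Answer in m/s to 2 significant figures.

17 m/s

Around a low, centrifugal force acts outward with Coriolis, so pressure-gradient force balances both:
(1/ρ)|∂P/∂n| = fV + V²/R  →  V² + fR·V − fR·V_g = 0
With fR = 9.94×10⁻⁵ × 775×10³ m = 77.0 m/s:
V = [−fR + √((fR)² + 4 fR V_g)]/2 = [−77.0 + √(77.0² + 4×77.0×21)]/2 = 17.2 m/s
Subgeostrophic (V < V_g = 21 m/s), as expected around a low.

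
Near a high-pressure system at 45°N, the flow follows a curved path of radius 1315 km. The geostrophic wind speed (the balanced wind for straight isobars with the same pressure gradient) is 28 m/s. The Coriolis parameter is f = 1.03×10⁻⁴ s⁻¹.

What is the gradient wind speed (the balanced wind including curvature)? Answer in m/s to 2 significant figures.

Around a high, pressure-gradient force acts outward with centrifugal, so Coriolis balances both:
fV = (1/ρ)|∂P/∂n| + V²/R  →  V² − fR·V + fR·V_g = 0
With fR = 1.03×10⁻⁴ × 1315×10³ m = 135 m/s:
V = [fR − √((fR)² − 4 fR V_g)]/2 = [135 − √(135² − 4×135×28)]/2 = 39.5 m/s
Supergeostrophic (V > V_g = 28 m/s), as expected around a high.

40 m/s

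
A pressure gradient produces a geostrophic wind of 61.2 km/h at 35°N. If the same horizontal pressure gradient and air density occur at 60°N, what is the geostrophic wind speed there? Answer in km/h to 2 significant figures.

With the same pressure gradient and density, V_g ∝ 1/f ∝ 1/sin φ.
V₂ = V₁ · sin φ₁ / sin φ₂ = 61.2 × sin 35° / sin 60°
V₂ = 61.2 × 0.5736/0.8660 = 41 km/h

41 km/h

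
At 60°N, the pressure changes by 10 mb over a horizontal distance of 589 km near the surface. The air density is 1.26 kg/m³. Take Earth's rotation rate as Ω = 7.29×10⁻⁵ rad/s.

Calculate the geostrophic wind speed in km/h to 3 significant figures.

Coriolis parameter at 60°N:
f = 2Ω sin φ = 2 × 7.29×10⁻⁵ × sin 60° = 1.26×10⁻⁴ s⁻¹
Pressure gradient: |∂P/∂n| = 1000 Pa / 589000 m = 1.70×10⁻³ Pa/m
Geostrophic balance (pressure-gradient force = Coriolis force):
V_g = (1/(fρ)) |∂P/∂n| = 1.70×10⁻³ / (1.26×10⁻⁴ × 1.26) = 10.7 m/s
Converting: 10.7 m/s × 3.6 = 38.4 km/h

38.4 km/h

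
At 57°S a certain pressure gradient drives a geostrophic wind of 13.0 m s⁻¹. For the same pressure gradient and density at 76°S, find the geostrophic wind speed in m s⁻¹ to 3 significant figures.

With the same pressure gradient and density, V_g ∝ 1/f ∝ 1/sin φ.
V₂ = V₁ · sin φ₁ / sin φ₂ = 13.0 × sin 57° / sin 76°
V₂ = 13.0 × 0.8387/0.9703 = 11.2 m s⁻¹

11.2 m s⁻¹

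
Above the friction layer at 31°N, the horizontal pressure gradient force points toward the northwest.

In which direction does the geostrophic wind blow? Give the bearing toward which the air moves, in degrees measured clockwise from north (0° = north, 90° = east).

The pressure-gradient force points toward the northwest (bearing 315°).
Geostrophic balance: in the Northern Hemisphere the Coriolis force deflects motion to the right, so the geostrophic wind blows 90° to the right of the pressure-gradient force (low pressure on the left).
Rotating 315° by 90° clockwise gives 045° — the wind blows toward the northeast.

045°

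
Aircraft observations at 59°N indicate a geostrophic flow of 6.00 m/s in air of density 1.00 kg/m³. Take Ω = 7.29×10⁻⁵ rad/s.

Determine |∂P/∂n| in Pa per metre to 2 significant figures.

7.5×10⁻⁴ Pa/m

Coriolis parameter at 59°N:
f = 2Ω sin φ = 2 × 7.29×10⁻⁵ × sin 59° = 1.25×10⁻⁴ s⁻¹
Geostrophic balance rearranged: |∂P/∂n| = f ρ V_g
|∂P/∂n| = 1.25×10⁻⁴ × 1.00 × 6.00 = 7.50×10⁻⁴ Pa/m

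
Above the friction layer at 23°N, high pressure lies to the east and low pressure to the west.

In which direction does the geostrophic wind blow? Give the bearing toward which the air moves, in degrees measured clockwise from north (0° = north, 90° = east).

The pressure-gradient force points toward the west (bearing 270°).
Geostrophic balance: in the Northern Hemisphere the Coriolis force deflects motion to the right, so the geostrophic wind blows 90° to the right of the pressure-gradient force (low pressure on the left).
Rotating 270° by 90° clockwise gives 000° — the wind blows toward the north.

000°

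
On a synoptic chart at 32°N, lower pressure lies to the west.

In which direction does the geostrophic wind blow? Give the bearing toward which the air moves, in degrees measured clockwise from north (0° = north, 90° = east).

The pressure-gradient force points toward the west (bearing 270°).
Geostrophic balance: in the Northern Hemisphere the Coriolis force deflects motion to the right, so the geostrophic wind blows 90° to the right of the pressure-gradient force (low pressure on the left).
Rotating 270° by 90° clockwise gives 000° — the wind blows toward the north.

000°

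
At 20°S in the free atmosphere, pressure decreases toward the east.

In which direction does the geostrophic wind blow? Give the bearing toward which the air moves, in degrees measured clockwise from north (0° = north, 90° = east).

The pressure-gradient force points toward the east (bearing 090°).
Geostrophic balance: in the Southern Hemisphere the Coriolis force deflects motion to the left, so the geostrophic wind blows 90° to the left of the pressure-gradient force (low pressure on the right).
Rotating 090° by 90° counterclockwise gives 000° — the wind blows toward the north.

000°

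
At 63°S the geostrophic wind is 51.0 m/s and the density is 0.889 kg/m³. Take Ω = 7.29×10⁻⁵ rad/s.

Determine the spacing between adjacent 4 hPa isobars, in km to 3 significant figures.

Coriolis parameter at 63°S:
f = 2Ω sin φ = 2 × 7.29×10⁻⁵ × sin 63° = 1.30×10⁻⁴ s⁻¹
Geostrophic balance rearranged: |∂P/∂n| = f ρ V_g
|∂P/∂n| = 1.30×10⁻⁴ × 0.889 × 51.0 = 5.89×10⁻³ Pa/m
Isobar spacing: Δn = ΔP/|∂P/∂n| = 400 Pa / 5.89×10⁻³ Pa/m = 67912 m ≈ 67.9 km

67.9 km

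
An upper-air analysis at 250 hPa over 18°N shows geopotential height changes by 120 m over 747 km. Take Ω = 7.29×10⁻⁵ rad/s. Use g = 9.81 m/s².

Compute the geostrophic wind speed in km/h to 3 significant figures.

Coriolis parameter at 18°N:
f = 2Ω sin φ = 2 × 7.29×10⁻⁵ × sin 18° = 4.51×10⁻⁵ s⁻¹
Height gradient: |∂Z/∂n| = 120 m / 747000 m = 1.61×10⁻⁴
On a pressure surface, geostrophic balance gives V_g = (g/f)|∂Z/∂n|:
V_g = 9.81 × 1.61×10⁻⁴ / 4.51×10⁻⁵ = 35.0 m/s
Converting: 35.0 m/s × 3.6 = 126 km/h

126 km/h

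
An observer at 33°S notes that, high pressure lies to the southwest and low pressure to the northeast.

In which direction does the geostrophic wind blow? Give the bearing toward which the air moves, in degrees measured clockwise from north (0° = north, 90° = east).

315°

The pressure-gradient force points toward the northeast (bearing 045°).
Geostrophic balance: in the Southern Hemisphere the Coriolis force deflects motion to the left, so the geostrophic wind blows 90° to the left of the pressure-gradient force (low pressure on the right).
Rotating 045° by 90° counterclockwise gives 315° — the wind blows toward the northwest.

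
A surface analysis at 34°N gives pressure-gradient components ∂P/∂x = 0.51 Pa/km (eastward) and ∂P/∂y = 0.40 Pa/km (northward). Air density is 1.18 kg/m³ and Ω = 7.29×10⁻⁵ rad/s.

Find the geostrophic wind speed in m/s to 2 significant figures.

6.7 m/s

Coriolis parameter at 34°N:
f = 2Ω sin φ = 2 × 7.29×10⁻⁵ × sin 34° = 8.15×10⁻⁵ s⁻¹
Component geostrophic relations (x east, y north):
u_g = −(1/(fρ)) ∂P/∂y,  v_g = (1/(fρ)) ∂P/∂x
u_g = −(0.40×10⁻³)/(8.15×10⁻⁵ × 1.18) = −4.16 m/s;  v_g = (0.51×10⁻³)/(8.15×10⁻⁵ × 1.18) = 5.30 m/s
|V_g| = √(u_g² + v_g²) = 6.74 m/s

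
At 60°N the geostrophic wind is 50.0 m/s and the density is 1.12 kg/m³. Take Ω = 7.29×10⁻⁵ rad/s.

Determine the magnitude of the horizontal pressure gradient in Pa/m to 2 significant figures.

7.1×10⁻³ Pa/m

Coriolis parameter at 60°N:
f = 2Ω sin φ = 2 × 7.29×10⁻⁵ × sin 60° = 1.26×10⁻⁴ s⁻¹
Geostrophic balance rearranged: |∂P/∂n| = f ρ V_g
|∂P/∂n| = 1.26×10⁻⁴ × 1.12 × 50.0 = 7.07×10⁻³ Pa/m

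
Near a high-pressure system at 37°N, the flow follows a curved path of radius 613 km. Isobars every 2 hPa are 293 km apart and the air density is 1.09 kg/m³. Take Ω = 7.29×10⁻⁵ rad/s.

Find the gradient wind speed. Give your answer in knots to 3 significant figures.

16.5 knots

Coriolis parameter at 37°N:
f = 2Ω sin φ = 2 × 7.29×10⁻⁵ × sin 37° = 8.77×10⁻⁵ s⁻¹
Pressure gradient: |∂P/∂n| = 200 Pa / 293000 m = 6.83×10⁻⁴ Pa/m
Geostrophic speed: V_g = |∂P/∂n|/(fρ) = 6.83×10⁻⁴/(8.77×10⁻⁵ × 1.09) = 7.14 m/s
Around a high, pressure-gradient force acts outward with centrifugal, so Coriolis balances both:
fV = (1/ρ)|∂P/∂n| + V²/R  →  V² − fR·V + fR·V_g = 0
With fR = 8.77×10⁻⁵ × 613×10³ m = 53.8 m/s:
V = [fR − √((fR)² − 4 fR V_g)]/2 = [53.8 − √(53.8² − 4×53.8×7.14)]/2 = 8.47 m/s
Supergeostrophic (V > V_g = 7.14 m/s), as expected around a high.
Converting: 8.47 m/s × 1.944 = 16.5 knots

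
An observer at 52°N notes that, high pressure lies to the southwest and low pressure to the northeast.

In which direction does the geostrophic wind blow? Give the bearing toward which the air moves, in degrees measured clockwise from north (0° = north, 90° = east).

The pressure-gradient force points toward the northeast (bearing 045°).
Geostrophic balance: in the Northern Hemisphere the Coriolis force deflects motion to the right, so the geostrophic wind blows 90° to the right of the pressure-gradient force (low pressure on the left).
Rotating 045° by 90° clockwise gives 135° — the wind blows toward the southeast.

135°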